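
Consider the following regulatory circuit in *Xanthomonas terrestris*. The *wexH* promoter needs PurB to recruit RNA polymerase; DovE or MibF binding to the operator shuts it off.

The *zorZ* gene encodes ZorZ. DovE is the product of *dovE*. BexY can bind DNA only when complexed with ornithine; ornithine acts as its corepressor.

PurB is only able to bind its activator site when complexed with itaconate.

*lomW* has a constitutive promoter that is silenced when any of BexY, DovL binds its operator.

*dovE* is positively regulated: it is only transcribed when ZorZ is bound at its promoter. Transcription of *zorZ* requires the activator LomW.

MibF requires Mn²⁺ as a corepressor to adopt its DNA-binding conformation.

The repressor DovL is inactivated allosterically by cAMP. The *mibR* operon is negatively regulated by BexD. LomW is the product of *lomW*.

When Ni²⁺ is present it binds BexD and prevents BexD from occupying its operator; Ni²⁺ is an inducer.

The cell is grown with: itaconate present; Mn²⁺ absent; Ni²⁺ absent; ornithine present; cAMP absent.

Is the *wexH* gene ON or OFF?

Ornithine is present, so BexY is active.
cAMP is absent, so DovL is active.
With repressor BexY bound, *lomW* is not transcribed.
So LomW is not produced.
Required activator LomW is absent, so *zorZ* is not transcribed.
So ZorZ is not produced.
Required activator ZorZ is absent, so *dovE* is not transcribed.
So DovE is not produced.
Mn²⁺ is absent, so MibF is inactive.
Itaconate is present, so PurB is active.
No repressor is bound and PurB is active, so *wexH* is transcribed.

ON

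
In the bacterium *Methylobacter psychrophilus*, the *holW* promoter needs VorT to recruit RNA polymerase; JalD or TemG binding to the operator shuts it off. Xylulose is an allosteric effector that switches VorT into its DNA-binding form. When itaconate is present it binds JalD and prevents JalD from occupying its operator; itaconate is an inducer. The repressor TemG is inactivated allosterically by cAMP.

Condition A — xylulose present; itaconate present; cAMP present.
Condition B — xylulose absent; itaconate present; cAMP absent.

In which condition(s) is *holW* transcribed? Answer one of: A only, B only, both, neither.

A only

Condition A:
Xylulose is present, so VorT is active.
Itaconate is present, so JalD is inactive.
cAMP is present, so TemG is inactive.
No repressor is bound and VorT is active, so *holW* is transcribed.
→ *holW* is ON in A.
Condition B:
Xylulose is absent, so VorT is inactive.
Itaconate is present, so JalD is inactive.
cAMP is absent, so TemG is active.
With repressor TemG bound, *holW* is not transcribed.
→ *holW* is OFF in B.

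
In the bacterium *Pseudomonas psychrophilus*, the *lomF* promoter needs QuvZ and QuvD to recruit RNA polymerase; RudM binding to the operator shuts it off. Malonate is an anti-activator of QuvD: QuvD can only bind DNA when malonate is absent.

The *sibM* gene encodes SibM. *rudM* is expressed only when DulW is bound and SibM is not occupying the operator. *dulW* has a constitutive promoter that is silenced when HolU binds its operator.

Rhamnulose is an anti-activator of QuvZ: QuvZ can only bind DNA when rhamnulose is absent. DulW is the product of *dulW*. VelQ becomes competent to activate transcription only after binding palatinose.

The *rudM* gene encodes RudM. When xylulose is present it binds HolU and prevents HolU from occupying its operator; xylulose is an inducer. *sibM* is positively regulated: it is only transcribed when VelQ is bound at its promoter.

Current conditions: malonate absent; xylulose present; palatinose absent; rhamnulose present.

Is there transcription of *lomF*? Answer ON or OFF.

Rhamnulose is present, so QuvZ is inactive.
Malonate is absent, so QuvD is active.
Palatinose is absent, so VelQ is inactive.
Required activator VelQ is absent, so *sibM* is not transcribed.
So SibM is not produced.
Xylulose is present, so HolU is inactive.
With no repressor bound, *dulW* is transcribed.
So DulW is produced and active.
No repressor is bound and DulW is active, so *rudM* is transcribed.
So RudM is produced and active.
With repressor RudM bound, *lomF* is not transcribed.

OFF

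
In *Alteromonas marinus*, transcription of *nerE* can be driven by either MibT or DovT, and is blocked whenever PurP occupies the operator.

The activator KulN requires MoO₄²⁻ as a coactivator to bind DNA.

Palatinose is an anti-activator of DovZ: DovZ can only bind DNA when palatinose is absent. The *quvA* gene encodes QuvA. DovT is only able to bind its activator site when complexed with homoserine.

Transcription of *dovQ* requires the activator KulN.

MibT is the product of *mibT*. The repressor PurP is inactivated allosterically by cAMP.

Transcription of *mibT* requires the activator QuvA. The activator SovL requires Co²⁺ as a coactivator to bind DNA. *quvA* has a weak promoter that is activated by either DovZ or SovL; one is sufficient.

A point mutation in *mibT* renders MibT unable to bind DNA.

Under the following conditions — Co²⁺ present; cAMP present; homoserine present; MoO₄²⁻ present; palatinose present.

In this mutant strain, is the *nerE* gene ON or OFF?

cAMP is present, so PurP is inactive.
MibT is non-functional in this strain, so it has no effect.
Homoserine is present, so DovT is active.
Activator DovT is present, so *nerE* is transcribed.

ON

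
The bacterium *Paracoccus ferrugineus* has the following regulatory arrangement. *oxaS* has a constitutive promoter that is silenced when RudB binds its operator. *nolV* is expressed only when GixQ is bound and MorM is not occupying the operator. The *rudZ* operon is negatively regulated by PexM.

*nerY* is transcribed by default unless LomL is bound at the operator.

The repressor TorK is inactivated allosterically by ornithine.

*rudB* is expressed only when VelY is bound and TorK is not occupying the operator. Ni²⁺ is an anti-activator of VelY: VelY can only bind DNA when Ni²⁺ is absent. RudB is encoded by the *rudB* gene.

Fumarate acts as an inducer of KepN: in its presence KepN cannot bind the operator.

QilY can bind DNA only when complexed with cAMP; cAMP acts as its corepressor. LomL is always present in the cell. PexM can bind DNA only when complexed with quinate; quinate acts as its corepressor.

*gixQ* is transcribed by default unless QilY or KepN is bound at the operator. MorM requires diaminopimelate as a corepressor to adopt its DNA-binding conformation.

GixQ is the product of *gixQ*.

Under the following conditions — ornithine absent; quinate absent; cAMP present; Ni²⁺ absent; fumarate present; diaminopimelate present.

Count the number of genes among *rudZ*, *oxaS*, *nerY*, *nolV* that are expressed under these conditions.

Quinate is absent, so PexM is inactive.
With no repressor bound, *rudZ* is transcribed.
→ *rudZ* is ON.
Ni²⁺ is absent, so VelY is active.
Ornithine is absent, so TorK is active.
With repressor TorK bound, *rudB* is not transcribed.
So RudB is not produced.
With no repressor bound, *oxaS* is transcribed.
→ *oxaS* is ON.
LomL is produced constitutively and is active.
With repressor LomL bound, *nerY* is not transcribed.
→ *nerY* is OFF.
cAMP is present, so QilY is active.
Fumarate is present, so KepN is inactive.
With repressor QilY bound, *gixQ* is not transcribed.
So GixQ is not produced.
Diaminopimelate is present, so MorM is active.
With repressor MorM bound, *nolV* is not transcribed.
→ *nolV* is OFF.
2 of the 4 genes are transcribed.

2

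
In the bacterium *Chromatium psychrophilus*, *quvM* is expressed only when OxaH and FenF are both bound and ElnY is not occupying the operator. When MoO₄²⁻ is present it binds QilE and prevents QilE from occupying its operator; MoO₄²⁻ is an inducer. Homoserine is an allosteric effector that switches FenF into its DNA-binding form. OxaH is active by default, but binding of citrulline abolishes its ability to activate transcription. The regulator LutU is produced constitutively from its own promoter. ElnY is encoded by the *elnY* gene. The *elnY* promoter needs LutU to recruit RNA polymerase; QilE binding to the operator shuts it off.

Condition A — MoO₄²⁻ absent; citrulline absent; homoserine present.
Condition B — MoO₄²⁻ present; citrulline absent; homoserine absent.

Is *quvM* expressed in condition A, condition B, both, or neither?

A only

Condition A:
LutU is produced constitutively and is active.
MoO₄²⁻ is absent, so QilE is active.
With repressor QilE bound, *elnY* is not transcribed.
So ElnY is not produced.
Citrulline is absent, so OxaH is active.
Homoserine is present, so FenF is active.
No repressor is bound and OxaH and FenF are active, so *quvM* is transcribed.
→ *quvM* is ON in A.
Condition B:
LutU is produced constitutively and is active.
MoO₄²⁻ is present, so QilE is inactive.
No repressor is bound and LutU is active, so *elnY* is transcribed.
So ElnY is produced and active.
Citrulline is absent, so OxaH is active.
Homoserine is absent, so FenF is inactive.
With repressor ElnY bound, *quvM* is not transcribed.
→ *quvM* is OFF in B.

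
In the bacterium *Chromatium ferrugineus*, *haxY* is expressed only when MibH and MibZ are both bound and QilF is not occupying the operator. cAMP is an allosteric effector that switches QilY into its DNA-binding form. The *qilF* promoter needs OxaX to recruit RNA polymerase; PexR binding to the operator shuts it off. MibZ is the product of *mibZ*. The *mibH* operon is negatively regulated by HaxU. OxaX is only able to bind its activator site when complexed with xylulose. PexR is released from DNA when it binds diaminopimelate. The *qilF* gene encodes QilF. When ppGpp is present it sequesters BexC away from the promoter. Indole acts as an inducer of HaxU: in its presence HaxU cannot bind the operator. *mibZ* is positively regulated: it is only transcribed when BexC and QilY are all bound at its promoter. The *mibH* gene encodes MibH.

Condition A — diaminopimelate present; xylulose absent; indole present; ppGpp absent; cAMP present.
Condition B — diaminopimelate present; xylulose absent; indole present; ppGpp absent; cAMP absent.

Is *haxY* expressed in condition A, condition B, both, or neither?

A only

Condition A:
Diaminopimelate is present, so PexR is inactive.
Xylulose is absent, so OxaX is inactive.
Required activator OxaX is absent, so *qilF* is not transcribed.
So QilF is not produced.
Indole is present, so HaxU is inactive.
With no repressor bound, *mibH* is transcribed.
So MibH is produced and active.
ppGpp is absent, so BexC is active.
cAMP is present, so QilY is active.
No repressor is bound and BexC and QilY are active, so *mibZ* is transcribed.
So MibZ is produced and active.
No repressor is bound and MibH and MibZ are active, so *haxY* is transcribed.
→ *haxY* is ON in A.
Condition B:
Diaminopimelate is present, so PexR is inactive.
Xylulose is absent, so OxaX is inactive.
Required activator OxaX is absent, so *qilF* is not transcribed.
So QilF is not produced.
Indole is present, so HaxU is inactive.
With no repressor bound, *mibH* is transcribed.
So MibH is produced and active.
ppGpp is absent, so BexC is active.
cAMP is absent, so QilY is inactive.
Required activator QilY is absent, so *mibZ* is not transcribed.
So MibZ is not produced.
Required activator MibZ is absent, so *haxY* is not transcribed.
→ *haxY* is OFF in B.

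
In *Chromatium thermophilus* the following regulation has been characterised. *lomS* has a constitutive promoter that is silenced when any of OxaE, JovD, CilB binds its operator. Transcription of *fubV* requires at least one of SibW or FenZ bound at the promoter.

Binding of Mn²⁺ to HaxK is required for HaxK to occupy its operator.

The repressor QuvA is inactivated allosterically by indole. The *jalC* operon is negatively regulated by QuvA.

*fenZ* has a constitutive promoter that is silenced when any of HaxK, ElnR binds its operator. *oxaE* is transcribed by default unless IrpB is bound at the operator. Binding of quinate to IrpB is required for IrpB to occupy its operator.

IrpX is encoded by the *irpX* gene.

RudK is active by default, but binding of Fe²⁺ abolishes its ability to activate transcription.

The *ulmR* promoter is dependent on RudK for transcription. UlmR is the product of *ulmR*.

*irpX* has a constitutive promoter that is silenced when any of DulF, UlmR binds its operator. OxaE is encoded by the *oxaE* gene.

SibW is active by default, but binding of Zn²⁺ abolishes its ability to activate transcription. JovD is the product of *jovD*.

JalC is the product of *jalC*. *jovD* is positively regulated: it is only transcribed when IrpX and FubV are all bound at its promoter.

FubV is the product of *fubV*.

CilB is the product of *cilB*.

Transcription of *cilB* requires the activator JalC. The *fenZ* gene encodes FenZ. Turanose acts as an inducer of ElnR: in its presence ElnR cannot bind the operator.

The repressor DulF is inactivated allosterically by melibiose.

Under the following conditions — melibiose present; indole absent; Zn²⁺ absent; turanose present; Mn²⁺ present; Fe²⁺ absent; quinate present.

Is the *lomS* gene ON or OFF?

ON

Quinate is present, so IrpB is active.
With repressor IrpB bound, *oxaE* is not transcribed.
So OxaE is not produced.
Melibiose is present, so DulF is inactive.
Fe²⁺ is absent, so RudK is active.
No repressor is bound and RudK is active, so *ulmR* is transcribed.
So UlmR is produced and active.
With repressor UlmR bound, *irpX* is not transcribed.
So IrpX is not produced.
Zn²⁺ is absent, so SibW is active.
Mn²⁺ is present, so HaxK is active.
Turanose is present, so ElnR is inactive.
With repressor HaxK bound, *fenZ* is not transcribed.
So FenZ is not produced.
Activator SibW is present, so *fubV* is transcribed.
So FubV is produced and active.
Required activator IrpX is absent, so *jovD* is not transcribed.
So JovD is not produced.
Indole is absent, so QuvA is active.
With repressor QuvA bound, *jalC* is not transcribed.
So JalC is not produced.
Required activator JalC is absent, so *cilB* is not transcribed.
So CilB is not produced.
With no repressor bound, *lomS* is transcribed.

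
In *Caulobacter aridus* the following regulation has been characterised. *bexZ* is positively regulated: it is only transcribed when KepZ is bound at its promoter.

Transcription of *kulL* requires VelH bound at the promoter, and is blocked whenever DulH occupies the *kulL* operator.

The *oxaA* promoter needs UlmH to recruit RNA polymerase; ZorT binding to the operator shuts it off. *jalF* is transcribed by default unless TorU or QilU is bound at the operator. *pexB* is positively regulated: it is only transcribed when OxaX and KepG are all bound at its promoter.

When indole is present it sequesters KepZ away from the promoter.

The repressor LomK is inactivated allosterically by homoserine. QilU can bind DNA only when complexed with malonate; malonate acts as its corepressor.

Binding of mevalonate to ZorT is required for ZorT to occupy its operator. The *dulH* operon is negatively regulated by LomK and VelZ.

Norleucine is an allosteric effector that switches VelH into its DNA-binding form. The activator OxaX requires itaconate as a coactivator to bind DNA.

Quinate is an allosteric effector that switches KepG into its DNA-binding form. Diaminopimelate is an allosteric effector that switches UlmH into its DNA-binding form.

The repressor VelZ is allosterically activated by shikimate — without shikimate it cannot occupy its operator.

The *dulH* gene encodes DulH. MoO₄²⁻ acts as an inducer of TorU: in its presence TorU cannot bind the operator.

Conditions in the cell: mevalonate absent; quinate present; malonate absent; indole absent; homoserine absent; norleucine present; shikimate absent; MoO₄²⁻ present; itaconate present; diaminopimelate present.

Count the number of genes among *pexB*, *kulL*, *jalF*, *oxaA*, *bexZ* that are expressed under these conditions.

5

Itaconate is present, so OxaX is active.
Quinate is present, so KepG is active.
No repressor is bound and OxaX and KepG are active, so *pexB* is transcribed.
→ *pexB* is ON.
Homoserine is absent, so LomK is active.
Shikimate is absent, so VelZ is inactive.
With repressor LomK bound, *dulH* is not transcribed.
So DulH is not produced.
Norleucine is present, so VelH is active.
No repressor is bound and VelH is active, so *kulL* is transcribed.
→ *kulL* is ON.
MoO₄²⁻ is present, so TorU is inactive.
Malonate is absent, so QilU is inactive.
With no repressor bound, *jalF* is transcribed.
→ *jalF* is ON.
Mevalonate is absent, so ZorT is inactive.
Diaminopimelate is present, so UlmH is active.
No repressor is bound and UlmH is active, so *oxaA* is transcribed.
→ *oxaA* is ON.
Indole is absent, so KepZ is active.
No repressor is bound and KepZ is active, so *bexZ* is transcribed.
→ *bexZ* is ON.
5 of the 5 genes are transcribed.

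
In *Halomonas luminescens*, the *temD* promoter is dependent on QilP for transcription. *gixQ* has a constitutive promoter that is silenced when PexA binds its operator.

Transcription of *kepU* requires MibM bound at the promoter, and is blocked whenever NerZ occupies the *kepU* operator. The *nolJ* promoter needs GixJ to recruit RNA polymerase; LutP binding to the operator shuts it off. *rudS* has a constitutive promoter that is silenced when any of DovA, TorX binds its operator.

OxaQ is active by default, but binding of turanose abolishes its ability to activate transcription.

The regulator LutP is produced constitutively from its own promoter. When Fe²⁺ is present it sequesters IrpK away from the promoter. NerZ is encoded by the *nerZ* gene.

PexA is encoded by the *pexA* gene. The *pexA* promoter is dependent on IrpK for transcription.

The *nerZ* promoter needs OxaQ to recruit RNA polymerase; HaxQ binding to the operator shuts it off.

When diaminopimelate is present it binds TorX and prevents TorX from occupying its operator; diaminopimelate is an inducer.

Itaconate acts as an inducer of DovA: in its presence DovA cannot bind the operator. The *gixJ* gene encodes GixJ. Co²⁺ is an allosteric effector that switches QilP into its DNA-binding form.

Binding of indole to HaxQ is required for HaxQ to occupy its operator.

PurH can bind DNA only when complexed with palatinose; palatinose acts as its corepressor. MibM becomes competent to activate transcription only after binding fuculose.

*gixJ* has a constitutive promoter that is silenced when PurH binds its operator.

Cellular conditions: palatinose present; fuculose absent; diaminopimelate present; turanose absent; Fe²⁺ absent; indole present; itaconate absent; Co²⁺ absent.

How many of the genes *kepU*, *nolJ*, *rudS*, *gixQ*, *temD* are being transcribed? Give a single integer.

Fuculose is absent, so MibM is inactive.
Turanose is absent, so OxaQ is active.
Indole is present, so HaxQ is active.
With repressor HaxQ bound, *nerZ* is not transcribed.
So NerZ is not produced.
Required activator MibM is absent, so *kepU* is not transcribed.
→ *kepU* is OFF.
LutP is produced constitutively and is active.
Palatinose is present, so PurH is active.
With repressor PurH bound, *gixJ* is not transcribed.
So GixJ is not produced.
With repressor LutP bound, *nolJ* is not transcribed.
→ *nolJ* is OFF.
Itaconate is absent, so DovA is active.
Diaminopimelate is present, so TorX is inactive.
With repressor DovA bound, *rudS* is not transcribed.
→ *rudS* is OFF.
Fe²⁺ is absent, so IrpK is active.
No repressor is bound and IrpK is active, so *pexA* is transcribed.
So PexA is produced and active.
With repressor PexA bound, *gixQ* is not transcribed.
→ *gixQ* is OFF.
Co²⁺ is absent, so QilP is inactive.
Required activator QilP is absent, so *temD* is not transcribed.
→ *temD* is OFF.
0 of the 5 genes are transcribed.

0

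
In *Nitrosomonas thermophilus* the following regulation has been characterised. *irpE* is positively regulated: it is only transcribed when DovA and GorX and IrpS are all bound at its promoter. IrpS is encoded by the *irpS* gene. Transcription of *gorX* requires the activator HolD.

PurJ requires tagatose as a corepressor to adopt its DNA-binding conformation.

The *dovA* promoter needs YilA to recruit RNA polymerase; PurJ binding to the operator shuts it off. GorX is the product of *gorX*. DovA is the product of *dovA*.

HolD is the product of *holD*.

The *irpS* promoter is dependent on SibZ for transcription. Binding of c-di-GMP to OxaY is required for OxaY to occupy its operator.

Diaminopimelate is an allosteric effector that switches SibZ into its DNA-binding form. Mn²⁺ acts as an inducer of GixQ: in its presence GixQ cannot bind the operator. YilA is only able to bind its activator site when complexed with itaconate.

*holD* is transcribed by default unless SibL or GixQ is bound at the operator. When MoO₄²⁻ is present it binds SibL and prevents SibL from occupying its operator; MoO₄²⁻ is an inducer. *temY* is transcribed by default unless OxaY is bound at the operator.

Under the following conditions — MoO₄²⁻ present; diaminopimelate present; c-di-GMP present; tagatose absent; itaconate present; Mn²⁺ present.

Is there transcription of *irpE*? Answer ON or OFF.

ON

Itaconate is present, so YilA is active.
Tagatose is absent, so PurJ is inactive.
No repressor is bound and YilA is active, so *dovA* is transcribed.
So DovA is produced and active.
MoO₄²⁻ is present, so SibL is inactive.
Mn²⁺ is present, so GixQ is inactive.
With no repressor bound, *holD* is transcribed.
So HolD is produced and active.
No repressor is bound and HolD is active, so *gorX* is transcribed.
So GorX is produced and active.
Diaminopimelate is present, so SibZ is active.
No repressor is bound and SibZ is active, so *irpS* is transcribed.
So IrpS is produced and active.
No repressor is bound and DovA and GorX and IrpS are active, so *irpE* is transcribed.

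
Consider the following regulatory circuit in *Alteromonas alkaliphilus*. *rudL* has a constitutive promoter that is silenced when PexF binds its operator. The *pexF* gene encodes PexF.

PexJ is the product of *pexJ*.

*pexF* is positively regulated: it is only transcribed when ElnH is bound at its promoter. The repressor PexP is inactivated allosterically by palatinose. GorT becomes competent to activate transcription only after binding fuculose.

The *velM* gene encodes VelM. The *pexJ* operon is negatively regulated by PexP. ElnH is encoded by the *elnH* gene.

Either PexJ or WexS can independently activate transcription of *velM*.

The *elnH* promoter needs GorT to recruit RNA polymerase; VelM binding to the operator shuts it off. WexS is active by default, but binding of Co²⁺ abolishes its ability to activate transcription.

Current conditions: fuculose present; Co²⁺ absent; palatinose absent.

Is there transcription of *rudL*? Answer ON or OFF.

ON

Palatinose is absent, so PexP is active.
With repressor PexP bound, *pexJ* is not transcribed.
So PexJ is not produced.
Co²⁺ is absent, so WexS is active.
Activator WexS is present, so *velM* is transcribed.
So VelM is produced and active.
Fuculose is present, so GorT is active.
With repressor VelM bound, *elnH* is not transcribed.
So ElnH is not produced.
Required activator ElnH is absent, so *pexF* is not transcribed.
So PexF is not produced.
With no repressor bound, *rudL* is transcribed.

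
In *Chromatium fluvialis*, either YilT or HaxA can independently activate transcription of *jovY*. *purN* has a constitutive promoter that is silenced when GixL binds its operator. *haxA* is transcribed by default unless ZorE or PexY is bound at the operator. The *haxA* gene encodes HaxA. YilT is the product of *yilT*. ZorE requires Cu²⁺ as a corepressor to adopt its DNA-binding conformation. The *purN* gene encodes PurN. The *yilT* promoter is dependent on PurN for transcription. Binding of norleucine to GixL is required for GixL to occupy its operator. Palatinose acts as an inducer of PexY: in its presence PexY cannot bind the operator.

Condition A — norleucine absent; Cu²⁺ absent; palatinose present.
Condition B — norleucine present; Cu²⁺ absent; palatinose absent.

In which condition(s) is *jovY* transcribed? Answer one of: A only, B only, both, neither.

A only

Condition A:
Norleucine is absent, so GixL is inactive.
With no repressor bound, *purN* is transcribed.
So PurN is produced and active.
No repressor is bound and PurN is active, so *yilT* is transcribed.
So YilT is produced and active.
Cu²⁺ is absent, so ZorE is inactive.
Palatinose is present, so PexY is inactive.
With no repressor bound, *haxA* is transcribed.
So HaxA is produced and active.
Activator YilT is present, so *jovY* is transcribed.
→ *jovY* is ON in A.
Condition B:
Norleucine is present, so GixL is active.
With repressor GixL bound, *purN* is not transcribed.
So PurN is not produced.
Required activator PurN is absent, so *yilT* is not transcribed.
So YilT is not produced.
Cu²⁺ is absent, so ZorE is inactive.
Palatinose is absent, so PexY is active.
With repressor PexY bound, *haxA* is not transcribed.
So HaxA is not produced.
No activator is available at the *jovY* promoter, so *jovY* is not transcribed.
→ *jovY* is OFF in B.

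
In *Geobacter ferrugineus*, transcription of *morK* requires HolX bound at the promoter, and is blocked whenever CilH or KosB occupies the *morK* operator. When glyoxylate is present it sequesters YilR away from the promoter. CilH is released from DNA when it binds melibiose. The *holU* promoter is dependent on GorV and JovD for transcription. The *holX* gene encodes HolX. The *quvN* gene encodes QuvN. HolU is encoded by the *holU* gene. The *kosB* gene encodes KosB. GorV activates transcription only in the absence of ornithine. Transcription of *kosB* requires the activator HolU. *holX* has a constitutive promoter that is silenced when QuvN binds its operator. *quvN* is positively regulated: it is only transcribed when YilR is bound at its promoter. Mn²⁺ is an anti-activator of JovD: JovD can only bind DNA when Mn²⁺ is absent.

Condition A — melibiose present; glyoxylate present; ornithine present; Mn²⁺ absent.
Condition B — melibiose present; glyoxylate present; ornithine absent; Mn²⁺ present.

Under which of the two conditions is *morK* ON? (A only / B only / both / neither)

both

Condition A:
Melibiose is present, so CilH is inactive.
Glyoxylate is present, so YilR is inactive.
Required activator YilR is absent, so *quvN* is not transcribed.
So QuvN is not produced.
With no repressor bound, *holX* is transcribed.
So HolX is produced and active.
Ornithine is present, so GorV is inactive.
Mn²⁺ is absent, so JovD is active.
Required activator GorV is absent, so *holU* is not transcribed.
So HolU is not produced.
Required activator HolU is absent, so *kosB* is not transcribed.
So KosB is not produced.
No repressor is bound and HolX is active, so *morK* is transcribed.
→ *morK* is ON in A.
Condition B:
Melibiose is present, so CilH is inactive.
Glyoxylate is present, so YilR is inactive.
Required activator YilR is absent, so *quvN* is not transcribed.
So QuvN is not produced.
With no repressor bound, *holX* is transcribed.
So HolX is produced and active.
Ornithine is absent, so GorV is active.
Mn²⁺ is present, so JovD is inactive.
Required activator JovD is absent, so *holU* is not transcribed.
So HolU is not produced.
Required activator HolU is absent, so *kosB* is not transcribed.
So KosB is not produced.
No repressor is bound and HolX is active, so *morK* is transcribed.
→ *morK* is ON in B.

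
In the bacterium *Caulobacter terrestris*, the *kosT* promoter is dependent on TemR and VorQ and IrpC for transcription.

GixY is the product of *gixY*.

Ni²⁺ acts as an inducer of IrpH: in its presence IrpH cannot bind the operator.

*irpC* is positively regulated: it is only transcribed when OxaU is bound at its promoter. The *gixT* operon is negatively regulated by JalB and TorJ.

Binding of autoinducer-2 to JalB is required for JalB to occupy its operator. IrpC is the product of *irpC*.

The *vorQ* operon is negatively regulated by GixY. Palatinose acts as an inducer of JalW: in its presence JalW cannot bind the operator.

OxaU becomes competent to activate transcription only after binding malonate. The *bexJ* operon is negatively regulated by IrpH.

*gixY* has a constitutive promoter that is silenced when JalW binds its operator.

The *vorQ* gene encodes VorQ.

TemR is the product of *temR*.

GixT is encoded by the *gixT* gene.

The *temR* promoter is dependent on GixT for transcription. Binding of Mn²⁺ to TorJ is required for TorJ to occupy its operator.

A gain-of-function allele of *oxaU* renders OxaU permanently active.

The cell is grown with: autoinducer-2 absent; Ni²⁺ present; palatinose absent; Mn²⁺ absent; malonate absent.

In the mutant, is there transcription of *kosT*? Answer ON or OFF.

Autoinducer-2 is absent, so JalB is inactive.
Mn²⁺ is absent, so TorJ is inactive.
With no repressor bound, *gixT* is transcribed.
So GixT is produced and active.
No repressor is bound and GixT is active, so *temR* is transcribed.
So TemR is produced and active.
Palatinose is absent, so JalW is active.
With repressor JalW bound, *gixY* is not transcribed.
So GixY is not produced.
With no repressor bound, *vorQ* is transcribed.
So VorQ is produced and active.
OxaU is constitutively active in this strain.
No repressor is bound and OxaU is active, so *irpC* is transcribed.
So IrpC is produced and active.
No repressor is bound and TemR and VorQ and IrpC are active, so *kosT* is transcribed.

ON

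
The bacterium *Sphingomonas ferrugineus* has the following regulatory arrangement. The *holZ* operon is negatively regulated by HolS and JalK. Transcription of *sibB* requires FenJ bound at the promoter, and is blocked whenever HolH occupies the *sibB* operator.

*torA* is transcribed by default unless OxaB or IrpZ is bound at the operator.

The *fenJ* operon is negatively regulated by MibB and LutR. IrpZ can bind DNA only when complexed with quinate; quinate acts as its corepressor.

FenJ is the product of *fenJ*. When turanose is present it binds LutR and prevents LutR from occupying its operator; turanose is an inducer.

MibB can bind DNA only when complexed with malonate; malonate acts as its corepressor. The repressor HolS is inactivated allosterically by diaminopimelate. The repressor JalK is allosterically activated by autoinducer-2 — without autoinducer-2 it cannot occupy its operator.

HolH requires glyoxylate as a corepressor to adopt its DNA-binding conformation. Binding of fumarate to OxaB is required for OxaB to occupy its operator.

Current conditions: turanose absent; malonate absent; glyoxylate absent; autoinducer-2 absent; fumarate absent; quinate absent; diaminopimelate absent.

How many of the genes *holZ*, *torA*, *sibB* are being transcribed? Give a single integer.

Diaminopimelate is absent, so HolS is active.
Autoinducer-2 is absent, so JalK is inactive.
With repressor HolS bound, *holZ* is not transcribed.
→ *holZ* is OFF.
Fumarate is absent, so OxaB is inactive.
Quinate is absent, so IrpZ is inactive.
With no repressor bound, *torA* is transcribed.
→ *torA* is ON.
Malonate is absent, so MibB is inactive.
Turanose is absent, so LutR is active.
With repressor LutR bound, *fenJ* is not transcribed.
So FenJ is not produced.
Glyoxylate is absent, so HolH is inactive.
Required activator FenJ is absent, so *sibB* is not transcribed.
→ *sibB* is OFF.
1 of the 3 genes is transcribed.

1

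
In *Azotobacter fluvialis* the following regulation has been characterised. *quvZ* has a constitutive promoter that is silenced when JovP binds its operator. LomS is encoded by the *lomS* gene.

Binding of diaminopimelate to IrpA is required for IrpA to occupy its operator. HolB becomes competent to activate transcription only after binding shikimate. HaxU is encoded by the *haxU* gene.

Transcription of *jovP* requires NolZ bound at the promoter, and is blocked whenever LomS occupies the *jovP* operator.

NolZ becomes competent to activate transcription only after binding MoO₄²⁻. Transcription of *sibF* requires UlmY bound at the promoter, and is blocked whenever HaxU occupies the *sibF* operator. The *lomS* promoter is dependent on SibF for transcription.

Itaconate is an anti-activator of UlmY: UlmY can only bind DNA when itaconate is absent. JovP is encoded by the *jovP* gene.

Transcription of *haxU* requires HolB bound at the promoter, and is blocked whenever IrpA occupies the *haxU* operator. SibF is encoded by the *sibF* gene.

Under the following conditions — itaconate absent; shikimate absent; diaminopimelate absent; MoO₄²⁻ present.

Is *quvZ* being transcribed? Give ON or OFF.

ON

Shikimate is absent, so HolB is inactive.
Diaminopimelate is absent, so IrpA is inactive.
Required activator HolB is absent, so *haxU* is not transcribed.
So HaxU is not produced.
Itaconate is absent, so UlmY is active.
No repressor is bound and UlmY is active, so *sibF* is transcribed.
So SibF is produced and active.
No repressor is bound and SibF is active, so *lomS* is transcribed.
So LomS is produced and active.
MoO₄²⁻ is present, so NolZ is active.
With repressor LomS bound, *jovP* is not transcribed.
So JovP is not produced.
With no repressor bound, *quvZ* is transcribed.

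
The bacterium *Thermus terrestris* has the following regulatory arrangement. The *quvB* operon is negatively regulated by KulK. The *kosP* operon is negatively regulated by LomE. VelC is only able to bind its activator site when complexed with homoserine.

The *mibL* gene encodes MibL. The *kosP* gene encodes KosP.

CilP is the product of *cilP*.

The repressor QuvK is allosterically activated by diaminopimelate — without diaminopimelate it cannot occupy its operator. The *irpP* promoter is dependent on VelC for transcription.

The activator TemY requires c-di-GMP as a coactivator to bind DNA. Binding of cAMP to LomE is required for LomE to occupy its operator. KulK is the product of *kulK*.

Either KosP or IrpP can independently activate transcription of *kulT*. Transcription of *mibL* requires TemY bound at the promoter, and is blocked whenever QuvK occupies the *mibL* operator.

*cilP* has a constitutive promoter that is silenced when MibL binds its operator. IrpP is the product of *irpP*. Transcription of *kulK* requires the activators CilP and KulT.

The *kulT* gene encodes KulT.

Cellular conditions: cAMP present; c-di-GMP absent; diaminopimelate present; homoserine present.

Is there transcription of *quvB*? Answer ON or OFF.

OFF

Diaminopimelate is present, so QuvK is active.
c-di-GMP is absent, so TemY is inactive.
With repressor QuvK bound, *mibL* is not transcribed.
So MibL is not produced.
With no repressor bound, *cilP* is transcribed.
So CilP is produced and active.
cAMP is present, so LomE is active.
With repressor LomE bound, *kosP* is not transcribed.
So KosP is not produced.
Homoserine is present, so VelC is active.
No repressor is bound and VelC is active, so *irpP* is transcribed.
So IrpP is produced and active.
Activator IrpP is present, so *kulT* is transcribed.
So KulT is produced and active.
No repressor is bound and CilP and KulT are active, so *kulK* is transcribed.
So KulK is produced and active.
With repressor KulK bound, *quvB* is not transcribed.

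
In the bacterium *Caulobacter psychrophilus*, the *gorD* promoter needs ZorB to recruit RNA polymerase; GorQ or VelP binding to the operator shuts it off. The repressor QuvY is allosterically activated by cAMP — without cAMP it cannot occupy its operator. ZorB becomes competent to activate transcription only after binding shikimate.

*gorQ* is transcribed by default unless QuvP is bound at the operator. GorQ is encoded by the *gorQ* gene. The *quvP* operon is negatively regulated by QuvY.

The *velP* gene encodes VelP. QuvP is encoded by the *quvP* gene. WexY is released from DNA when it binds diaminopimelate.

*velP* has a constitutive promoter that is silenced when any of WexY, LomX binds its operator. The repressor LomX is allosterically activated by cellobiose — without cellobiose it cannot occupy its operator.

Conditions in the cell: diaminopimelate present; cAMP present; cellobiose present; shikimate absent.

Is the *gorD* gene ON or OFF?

OFF

cAMP is present, so QuvY is active.
With repressor QuvY bound, *quvP* is not transcribed.
So QuvP is not produced.
With no repressor bound, *gorQ* is transcribed.
So GorQ is produced and active.
Diaminopimelate is present, so WexY is inactive.
Cellobiose is present, so LomX is active.
With repressor LomX bound, *velP* is not transcribed.
So VelP is not produced.
Shikimate is absent, so ZorB is inactive.
With repressor GorQ bound, *gorD* is not transcribed.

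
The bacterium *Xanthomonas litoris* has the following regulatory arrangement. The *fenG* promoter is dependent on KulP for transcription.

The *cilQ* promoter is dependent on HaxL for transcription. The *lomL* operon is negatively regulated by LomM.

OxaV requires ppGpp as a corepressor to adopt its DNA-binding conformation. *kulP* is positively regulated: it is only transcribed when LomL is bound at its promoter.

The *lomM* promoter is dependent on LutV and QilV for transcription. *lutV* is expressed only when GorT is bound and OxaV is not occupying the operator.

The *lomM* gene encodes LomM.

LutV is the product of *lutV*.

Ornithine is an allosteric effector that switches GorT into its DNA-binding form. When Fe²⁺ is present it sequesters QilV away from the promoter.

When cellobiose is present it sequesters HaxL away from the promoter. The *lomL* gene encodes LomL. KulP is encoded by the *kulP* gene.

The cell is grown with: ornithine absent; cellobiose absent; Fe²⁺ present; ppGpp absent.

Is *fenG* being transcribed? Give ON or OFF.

ON

Ornithine is absent, so GorT is inactive.
ppGpp is absent, so OxaV is inactive.
Required activator GorT is absent, so *lutV* is not transcribed.
So LutV is not produced.
Fe²⁺ is present, so QilV is inactive.
Required activator LutV is absent, so *lomM* is not transcribed.
So LomM is not produced.
With no repressor bound, *lomL* is transcribed.
So LomL is produced and active.
No repressor is bound and LomL is active, so *kulP* is transcribed.
So KulP is produced and active.
No repressor is bound and KulP is active, so *fenG* is transcribed.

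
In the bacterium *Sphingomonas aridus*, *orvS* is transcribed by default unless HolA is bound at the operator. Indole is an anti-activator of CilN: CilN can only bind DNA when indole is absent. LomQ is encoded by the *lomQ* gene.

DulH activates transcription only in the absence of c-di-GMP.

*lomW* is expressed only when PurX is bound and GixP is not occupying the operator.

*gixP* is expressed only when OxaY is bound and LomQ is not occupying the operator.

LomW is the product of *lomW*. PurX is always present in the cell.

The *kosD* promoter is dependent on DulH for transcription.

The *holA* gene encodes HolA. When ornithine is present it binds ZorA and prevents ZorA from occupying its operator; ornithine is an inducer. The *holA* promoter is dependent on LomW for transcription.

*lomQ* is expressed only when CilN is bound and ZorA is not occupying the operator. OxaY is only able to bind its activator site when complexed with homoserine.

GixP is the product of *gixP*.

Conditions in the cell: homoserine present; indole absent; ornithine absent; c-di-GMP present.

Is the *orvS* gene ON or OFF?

ON

Indole is absent, so CilN is active.
Ornithine is absent, so ZorA is active.
With repressor ZorA bound, *lomQ* is not transcribed.
So LomQ is not produced.
Homoserine is present, so OxaY is active.
No repressor is bound and OxaY is active, so *gixP* is transcribed.
So GixP is produced and active.
PurX is produced constitutively and is active.
With repressor GixP bound, *lomW* is not transcribed.
So LomW is not produced.
Required activator LomW is absent, so *holA* is not transcribed.
So HolA is not produced.
With no repressor bound, *orvS* is transcribed.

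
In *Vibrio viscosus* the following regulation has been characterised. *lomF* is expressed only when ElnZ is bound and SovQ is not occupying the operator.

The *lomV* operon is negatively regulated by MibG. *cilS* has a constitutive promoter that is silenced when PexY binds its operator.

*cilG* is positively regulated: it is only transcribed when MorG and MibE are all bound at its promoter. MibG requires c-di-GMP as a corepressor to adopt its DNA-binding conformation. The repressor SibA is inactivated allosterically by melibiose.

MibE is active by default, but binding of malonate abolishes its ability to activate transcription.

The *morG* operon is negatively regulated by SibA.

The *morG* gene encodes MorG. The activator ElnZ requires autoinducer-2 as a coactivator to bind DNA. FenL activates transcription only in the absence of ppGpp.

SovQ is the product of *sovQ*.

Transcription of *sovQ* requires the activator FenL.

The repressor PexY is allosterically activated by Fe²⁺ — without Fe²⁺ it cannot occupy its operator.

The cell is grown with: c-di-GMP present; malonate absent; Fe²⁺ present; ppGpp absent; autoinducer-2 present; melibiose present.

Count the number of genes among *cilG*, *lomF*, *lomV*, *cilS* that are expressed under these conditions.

Melibiose is present, so SibA is inactive.
With no repressor bound, *morG* is transcribed.
So MorG is produced and active.
Malonate is absent, so MibE is active.
No repressor is bound and MorG and MibE are active, so *cilG* is transcribed.
→ *cilG* is ON.
Autoinducer-2 is present, so ElnZ is active.
ppGpp is absent, so FenL is active.
No repressor is bound and FenL is active, so *sovQ* is transcribed.
So SovQ is produced and active.
With repressor SovQ bound, *lomF* is not transcribed.
→ *lomF* is OFF.
c-di-GMP is present, so MibG is active.
With repressor MibG bound, *lomV* is not transcribed.
→ *lomV* is OFF.
Fe²⁺ is present, so PexY is active.
With repressor PexY bound, *cilS* is not transcribed.
→ *cilS* is OFF.
1 of the 4 genes is transcribed.

1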